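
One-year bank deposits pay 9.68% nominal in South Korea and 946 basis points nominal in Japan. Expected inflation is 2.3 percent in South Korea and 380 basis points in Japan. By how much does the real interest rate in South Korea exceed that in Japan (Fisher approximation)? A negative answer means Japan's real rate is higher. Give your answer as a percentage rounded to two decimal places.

South Korea: 9.68% − 2.3% = 7.380%
Japan: 9.46% − 3.8% = 5.660%
Differential = 1.720% → 1.72%.

1.72%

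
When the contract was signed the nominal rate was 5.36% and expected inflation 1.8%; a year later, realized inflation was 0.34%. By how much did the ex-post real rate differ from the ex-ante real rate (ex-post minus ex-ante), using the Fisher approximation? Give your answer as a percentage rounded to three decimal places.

1.460%

Ex-ante: 5.36% − 1.8% = 3.560%
Ex-post: 5.36% − 0.34% = 5.020%
Difference (ex-post − ex-ante) = 1.4600% → 1.460%.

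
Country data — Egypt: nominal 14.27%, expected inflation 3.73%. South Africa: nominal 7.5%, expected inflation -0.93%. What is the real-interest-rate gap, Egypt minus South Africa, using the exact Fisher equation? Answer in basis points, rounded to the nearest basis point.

165 basis points

Egypt: (1 + 0.1427)/(1 + 0.0373) − 1 = 10.1610%
South Africa: (1 + 0.0750)/(1 − 0.0093) − 1 = 8.5091%
Differential = 10.1610% − 8.5091% = 1.6519% → 165 basis points.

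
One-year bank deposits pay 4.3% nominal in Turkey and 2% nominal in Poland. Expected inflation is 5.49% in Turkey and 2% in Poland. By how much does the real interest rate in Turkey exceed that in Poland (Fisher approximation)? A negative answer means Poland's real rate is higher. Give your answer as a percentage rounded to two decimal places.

-1.19%

Turkey: 4.3% − 5.49% = -1.190%
Poland: 2% − 2% = 0.000%
Differential = -1.190% → -1.19%.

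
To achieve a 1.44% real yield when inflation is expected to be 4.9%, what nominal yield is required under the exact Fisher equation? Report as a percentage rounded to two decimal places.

6.41%

(1 + i) = (1 + r)(1 + π) = 1.01440 × 1.04900 = 1.0641056
i = 1.0641056 − 1, so the required nominal rate is 6.41%.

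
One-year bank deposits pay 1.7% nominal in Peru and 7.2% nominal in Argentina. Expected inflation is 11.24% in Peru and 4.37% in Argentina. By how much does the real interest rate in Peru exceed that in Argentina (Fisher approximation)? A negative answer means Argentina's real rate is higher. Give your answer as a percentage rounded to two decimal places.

-12.37%

Peru: 1.7% − 11.24% = -9.540%
Argentina: 7.2% − 4.37% = 2.830%
Differential = -12.370% → -12.37%.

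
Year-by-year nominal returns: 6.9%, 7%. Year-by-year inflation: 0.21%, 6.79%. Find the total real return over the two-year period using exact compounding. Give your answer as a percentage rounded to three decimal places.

6.886%

Nominal growth factor = 1.0690 × 1.0700 = 1.143830
Price-level growth factor = 1.0021 × 1.0679 = 1.070143
Real growth factor = 1.143830 / 1.070143 = 1.068858
Total real return = 1.068858 − 1 → 6.886%.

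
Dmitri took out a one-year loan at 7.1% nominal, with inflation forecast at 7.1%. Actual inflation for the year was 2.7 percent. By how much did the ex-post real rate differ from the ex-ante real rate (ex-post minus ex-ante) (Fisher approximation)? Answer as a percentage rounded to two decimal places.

Ex-ante: 7.1% − 7.1% = 0.000%
Ex-post: 7.1% − 2.7% = 4.400%
Difference (ex-post − ex-ante) = 4.4000% → 4.40%.

4.40%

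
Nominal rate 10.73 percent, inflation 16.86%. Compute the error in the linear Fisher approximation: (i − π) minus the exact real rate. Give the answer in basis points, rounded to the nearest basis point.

-88 basis points

Approximate: r ≈ 10.730% − 16.860% = -6.1300%
Exact: (1 + 0.1073)/(1 + 0.1686) − 1 = -5.2456%
Error = -6.1300% − (-5.2456%) = -0.8844% → -88 basis points.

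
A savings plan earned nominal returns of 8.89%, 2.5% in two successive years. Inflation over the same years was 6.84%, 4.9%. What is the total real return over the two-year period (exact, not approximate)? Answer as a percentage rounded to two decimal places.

Compound the nominal returns: 1.0889 × 1.0250 = 1.116123.
Compound inflation: 1.0684 × 1.0490 = 1.120752.
Deflate: 1.116123 / 1.120752 = 0.995870.
Total real return = 0.995870 − 1 → -0.41%.

-0.41%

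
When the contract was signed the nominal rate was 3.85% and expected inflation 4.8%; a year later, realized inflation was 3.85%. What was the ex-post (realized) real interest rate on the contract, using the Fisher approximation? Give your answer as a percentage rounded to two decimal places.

0.00%

Ex-post: 3.85% − 3.85% = 0.000%
So the realized real rate is 0.00%.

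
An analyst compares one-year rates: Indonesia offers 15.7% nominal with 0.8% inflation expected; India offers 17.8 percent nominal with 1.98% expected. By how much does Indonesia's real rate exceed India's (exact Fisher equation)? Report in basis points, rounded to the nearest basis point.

Indonesia: (1 + 0.1570)/(1 + 0.0080) − 1 = 14.7817%
India: (1 + 0.1780)/(1 + 0.0198) − 1 = 15.5128%
Differential = 14.7817% − 15.5128% = -0.7311% → -73 basis points.

-73 basis points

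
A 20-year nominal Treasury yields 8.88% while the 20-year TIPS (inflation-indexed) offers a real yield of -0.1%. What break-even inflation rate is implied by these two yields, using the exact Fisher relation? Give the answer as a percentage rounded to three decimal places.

(1 + π) = (1 + i)/(1 + r) = 1.08880 / 0.99900 = 1.089890
Break-even inflation = 1.089890 − 1 → 8.989%.

8.989%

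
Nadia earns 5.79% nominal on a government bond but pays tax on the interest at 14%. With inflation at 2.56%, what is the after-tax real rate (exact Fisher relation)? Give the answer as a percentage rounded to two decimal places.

2.36%

After-tax nominal return = 5.79% × (1 − 0.14) = 4.9794%.
1 + r = 1.049794 / 1.02560 = 1.023590
After-tax real rate = 1.023590 − 1 → 2.36%.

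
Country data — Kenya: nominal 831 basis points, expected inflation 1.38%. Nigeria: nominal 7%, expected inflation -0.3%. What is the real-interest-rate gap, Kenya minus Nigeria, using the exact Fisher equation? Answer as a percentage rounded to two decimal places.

-0.49%

Kenya: (1 + 0.0831)/(1 + 0.0138) − 1 = 6.8357%
Nigeria: (1 + 0.0700)/(1 − 0.0030) − 1 = 7.3220%
Differential = 6.8357% − 7.3220% = -0.4863% → -0.49%.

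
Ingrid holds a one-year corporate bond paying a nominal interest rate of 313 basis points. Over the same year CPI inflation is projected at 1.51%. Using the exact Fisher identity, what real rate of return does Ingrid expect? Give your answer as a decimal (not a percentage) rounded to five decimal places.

By the Fisher identity, 1 + r = (1 + i)/(1 + π).
1 + r = 1.03130 / 1.01510 = 1.015959
r = 1.015959 − 1 = 1.5959%, i.e. 0.01596.

0.01596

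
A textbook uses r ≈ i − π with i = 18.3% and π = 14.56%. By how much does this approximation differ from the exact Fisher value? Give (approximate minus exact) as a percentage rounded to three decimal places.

0.475%

Approximate: r ≈ 18.300% − 14.560% = 3.7400%
Exact: (1 + 0.1830)/(1 + 0.1456) − 1 = 3.2647%
Error = 3.7400% − 3.2647% = 0.4753% → 0.475%.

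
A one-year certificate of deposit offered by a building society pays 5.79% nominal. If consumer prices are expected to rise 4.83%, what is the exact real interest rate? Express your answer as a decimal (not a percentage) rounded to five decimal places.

0.00916

1 + r = 1.05790 / 1.04830 = 1.009158
r = 1.009158 − 1 = 0.9158%, i.e. 0.00916.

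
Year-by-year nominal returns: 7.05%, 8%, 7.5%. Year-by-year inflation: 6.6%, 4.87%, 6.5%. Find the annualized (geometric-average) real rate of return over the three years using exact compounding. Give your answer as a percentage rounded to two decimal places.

1.44%

Nominal growth factor = 1.0705 × 1.0800 × 1.0750 = 1.24285050
Price-level growth factor = 1.0660 × 1.0487 × 1.0650 = 1.19057862
Real growth factor = 1.24285050 / 1.19057862 = 1.04390460
Annualized real rate = 1.04390460^(1/3) − 1 = 1.4426% → 1.44%.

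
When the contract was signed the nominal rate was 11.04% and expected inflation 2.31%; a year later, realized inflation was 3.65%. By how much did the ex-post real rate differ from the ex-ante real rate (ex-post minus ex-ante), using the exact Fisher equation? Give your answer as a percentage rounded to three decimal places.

Ex-ante: (1 + 0.1104)/(1 + 0.0231) − 1 = 8.5329%
Ex-post: (1 + 0.1104)/(1 + 0.0365) − 1 = 7.1298%
Difference (ex-post − ex-ante) = -1.4031% → -1.403%.

-1.403%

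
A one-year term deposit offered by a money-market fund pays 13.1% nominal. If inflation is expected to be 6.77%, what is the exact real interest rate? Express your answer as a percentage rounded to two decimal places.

5.93%

1 + r = 1.13100 / 1.06770 = 1.059286
r = 1.059286 − 1 = 5.9286%, i.e. 5.93%.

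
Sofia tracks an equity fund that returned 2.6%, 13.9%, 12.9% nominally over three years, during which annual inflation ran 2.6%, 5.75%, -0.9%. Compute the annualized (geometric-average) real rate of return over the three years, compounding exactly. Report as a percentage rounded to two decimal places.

Nominal growth factor = 1.0260 × 1.1390 × 1.1290 = 1.31936521
Price-level growth factor = 1.0260 × 1.0575 × 0.9910 = 1.07523005
Real growth factor = 1.31936521 / 1.07523005 = 1.22705389
Annualized real rate = 1.22705389^(1/3) − 1 = 7.0585% → 7.06%.

7.06%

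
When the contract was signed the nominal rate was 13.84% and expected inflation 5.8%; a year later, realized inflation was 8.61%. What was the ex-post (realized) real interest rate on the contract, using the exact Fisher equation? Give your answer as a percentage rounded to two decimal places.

Ex-post: (1 + 0.1384)/(1 + 0.0861) − 1 = 4.8154%
So the realized real rate is 4.82%.

4.82%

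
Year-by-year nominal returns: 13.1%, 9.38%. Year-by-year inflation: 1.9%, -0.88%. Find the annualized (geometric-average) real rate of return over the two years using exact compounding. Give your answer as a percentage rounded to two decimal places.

10.67%

Compound the nominal returns: 1.1310 × 1.0938 = 1.23708780.
Compound inflation: 1.0190 × 0.9912 = 1.01003280.
Deflate: 1.23708780 / 1.01003280 = 1.22479963.
Annualized real rate = 1.22479963^(1/2) − 1 = 10.6707% → 10.67%.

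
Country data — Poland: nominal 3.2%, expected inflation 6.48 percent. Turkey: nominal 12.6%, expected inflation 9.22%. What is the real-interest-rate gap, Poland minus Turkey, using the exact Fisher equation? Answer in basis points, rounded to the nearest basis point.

-618 basis points

Poland: (1 + 0.0320)/(1 + 0.0648) − 1 = -3.0804%
Turkey: (1 + 0.1260)/(1 + 0.0922) − 1 = 3.0947%
Differential = -3.0804% − 3.0947% = -6.1751% → -618 basis points.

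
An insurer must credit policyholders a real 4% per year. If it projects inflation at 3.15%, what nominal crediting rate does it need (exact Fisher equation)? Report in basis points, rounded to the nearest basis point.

(1 + i) = (1 + r)(1 + π) = 1.04000 × 1.03150 = 1.07276
i = 1.07276 − 1, so the required nominal rate is 728 basis points.

728 basis points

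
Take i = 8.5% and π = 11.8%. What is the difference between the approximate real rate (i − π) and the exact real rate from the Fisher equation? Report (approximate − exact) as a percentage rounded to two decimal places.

-0.35%

Approximate: r ≈ 8.500% − 11.800% = -3.3000%
Exact: (1 + 0.0850)/(1 + 0.1180) − 1 = -2.9517%
Error = -3.3000% − (-2.9517%) = -0.3483% → -0.35%.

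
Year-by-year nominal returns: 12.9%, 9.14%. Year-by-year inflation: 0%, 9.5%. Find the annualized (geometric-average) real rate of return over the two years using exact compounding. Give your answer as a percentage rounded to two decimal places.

6.08%

Compound the nominal returns: 1.1290 × 1.0914 = 1.23219060.
Compound inflation: 1.0000 × 1.0950 = 1.09500000.
Deflate: 1.23219060 / 1.09500000 = 1.12528822.
Annualized real rate = 1.12528822^(1/2) − 1 = 6.0796% → 6.08%.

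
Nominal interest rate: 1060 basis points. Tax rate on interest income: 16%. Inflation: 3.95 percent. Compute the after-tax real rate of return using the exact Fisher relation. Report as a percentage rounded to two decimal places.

After-tax nominal return = 10.6% × (1 − 0.16) = 8.9040%.
1 + r = 1.08904 / 1.03950 = 1.047658
After-tax real rate = 1.047658 − 1 → 4.77%.

4.77%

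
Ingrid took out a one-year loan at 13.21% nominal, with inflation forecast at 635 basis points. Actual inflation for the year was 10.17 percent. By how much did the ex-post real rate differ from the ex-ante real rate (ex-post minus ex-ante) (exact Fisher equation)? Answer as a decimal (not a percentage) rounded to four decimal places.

-0.0369

Ex-ante: (1 + 0.1321)/(1 + 0.0635) − 1 = 6.4504%
Ex-post: (1 + 0.1321)/(1 + 0.1017) − 1 = 2.7594%
Difference (ex-post − ex-ante) = -3.6910% → -0.0369.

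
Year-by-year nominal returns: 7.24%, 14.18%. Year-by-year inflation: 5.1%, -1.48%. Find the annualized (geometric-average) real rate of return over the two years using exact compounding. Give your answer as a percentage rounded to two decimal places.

Nominal growth factor = 1.0724 × 1.1418 = 1.22446632
Price-level growth factor = 1.0510 × 0.9852 = 1.03544520
Real growth factor = 1.22446632 / 1.03544520 = 1.18255058
Annualized real rate = 1.18255058^(1/2) − 1 = 8.7451% → 8.75%.

8.75%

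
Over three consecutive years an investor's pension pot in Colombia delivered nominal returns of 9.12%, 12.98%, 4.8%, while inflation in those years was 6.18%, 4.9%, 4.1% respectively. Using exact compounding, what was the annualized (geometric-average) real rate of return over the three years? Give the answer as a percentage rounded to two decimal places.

3.67%

Compound the nominal returns: 1.0912 × 1.1298 × 1.0480 = 1.29201397.
Compound inflation: 1.0618 × 1.0490 × 1.0410 = 1.15949516.
Deflate: 1.29201397 / 1.15949516 = 1.11429010.
Annualized real rate = 1.11429010^(1/3) − 1 = 3.6731% → 3.67%.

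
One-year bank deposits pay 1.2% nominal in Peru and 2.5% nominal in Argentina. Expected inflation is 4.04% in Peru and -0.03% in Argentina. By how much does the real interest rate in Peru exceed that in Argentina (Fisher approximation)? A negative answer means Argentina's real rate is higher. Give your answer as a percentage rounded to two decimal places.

-5.37%

Peru: 1.2% − 4.04% = -2.840%
Argentina: 2.5% − (-0.03%) = 2.530%
Differential = -5.370% → -5.37%.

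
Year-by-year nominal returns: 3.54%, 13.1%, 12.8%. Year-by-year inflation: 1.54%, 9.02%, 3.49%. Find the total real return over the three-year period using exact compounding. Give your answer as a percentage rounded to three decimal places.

Compound the nominal returns: 1.0354 × 1.1310 × 1.1280 = 1.320930.
Compound inflation: 1.0154 × 1.0902 × 1.0349 = 1.145623.
Deflate: 1.320930 / 1.145623 = 1.153023.
Total real return = 1.153023 − 1 → 15.302%.

15.302%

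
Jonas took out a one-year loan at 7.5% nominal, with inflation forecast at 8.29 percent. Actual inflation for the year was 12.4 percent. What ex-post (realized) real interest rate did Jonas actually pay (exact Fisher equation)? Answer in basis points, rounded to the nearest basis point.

-436 basis points

Ex-post: (1 + 0.0750)/(1 + 0.1240) − 1 = -4.3594%
So the realized real rate is -436 basis points.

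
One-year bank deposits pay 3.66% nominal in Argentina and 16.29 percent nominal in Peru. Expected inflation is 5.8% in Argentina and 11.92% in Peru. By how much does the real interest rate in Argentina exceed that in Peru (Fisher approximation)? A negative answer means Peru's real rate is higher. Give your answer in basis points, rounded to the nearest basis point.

Argentina: 3.66% − 5.8% = -2.140%
Peru: 16.29% − 11.92% = 4.370%
Differential = -6.510% → -651 basis points.

-651 basis points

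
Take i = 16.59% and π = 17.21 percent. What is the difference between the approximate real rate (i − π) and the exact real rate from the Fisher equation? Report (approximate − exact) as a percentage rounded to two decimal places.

Approximate: r ≈ 16.590% − 17.210% = -0.6200%
Exact: (1 + 0.1659)/(1 + 0.1721) − 1 = -0.5290%
Error = -0.6200% − (-0.5290%) = -0.0910% → -0.09%.

-0.09%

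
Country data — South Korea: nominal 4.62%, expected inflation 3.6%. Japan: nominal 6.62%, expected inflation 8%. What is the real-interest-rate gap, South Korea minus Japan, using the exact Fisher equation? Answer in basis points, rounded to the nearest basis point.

South Korea: (1 + 0.0462)/(1 + 0.0360) − 1 = 0.9846%
Japan: (1 + 0.0662)/(1 + 0.0800) − 1 = -1.2778%
Differential = 0.9846% − (-1.2778%) = 2.2623% → 226 basis points.

226 basis points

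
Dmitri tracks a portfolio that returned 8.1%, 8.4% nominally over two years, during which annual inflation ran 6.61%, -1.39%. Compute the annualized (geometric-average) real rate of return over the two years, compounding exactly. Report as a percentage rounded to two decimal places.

Compound the nominal returns: 1.0810 × 1.0840 = 1.17180400.
Compound inflation: 1.0661 × 0.9861 = 1.05128121.
Deflate: 1.17180400 / 1.05128121 = 1.11464372.
Annualized real rate = 1.11464372^(1/2) − 1 = 5.5767% → 5.58%.

5.58%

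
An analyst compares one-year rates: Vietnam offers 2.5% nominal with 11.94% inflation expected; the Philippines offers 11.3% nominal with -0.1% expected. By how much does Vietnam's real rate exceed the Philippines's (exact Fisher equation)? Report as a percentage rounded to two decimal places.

Vietnam: (1 + 0.0250)/(1 + 0.1194) − 1 = -8.4331%
The Philippines: (1 + 0.1130)/(1 − 0.0010) − 1 = 11.4114%
Differential = -8.4331% − 11.4114% = -19.8445% → -19.84%.

-19.84%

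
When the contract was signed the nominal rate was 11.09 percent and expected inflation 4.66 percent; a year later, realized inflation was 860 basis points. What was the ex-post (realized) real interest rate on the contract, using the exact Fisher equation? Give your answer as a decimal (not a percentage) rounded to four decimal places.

0.0229

Ex-post: (1 + 0.1109)/(1 + 0.0860) − 1 = 2.2928%
So the realized real rate is 0.0229.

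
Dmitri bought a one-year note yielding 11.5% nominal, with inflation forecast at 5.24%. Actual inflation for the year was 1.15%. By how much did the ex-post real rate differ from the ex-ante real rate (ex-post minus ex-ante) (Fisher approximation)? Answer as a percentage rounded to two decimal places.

4.09%

Ex-ante: 11.5% − 5.24% = 6.260%
Ex-post: 11.5% − 1.15% = 10.350%
Difference (ex-post − ex-ante) = 4.0900% → 4.09%.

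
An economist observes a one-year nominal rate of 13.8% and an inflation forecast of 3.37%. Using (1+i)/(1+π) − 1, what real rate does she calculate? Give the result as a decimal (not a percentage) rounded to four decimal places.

0.1009

By the Fisher identity, 1 + r = (1 + i)/(1 + π).
1 + r = 1.13800 / 1.03370 = 1.100900
r = 1.100900 − 1 = 10.0900%, i.e. 0.1009.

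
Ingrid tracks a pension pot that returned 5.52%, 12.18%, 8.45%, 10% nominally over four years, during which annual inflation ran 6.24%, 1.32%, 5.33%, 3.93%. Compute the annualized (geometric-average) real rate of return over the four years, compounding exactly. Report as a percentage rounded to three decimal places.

Compound the nominal returns: 1.0552 × 1.1218 × 1.0845 × 1.1000 = 1.41212278.
Compound inflation: 1.0624 × 1.0132 × 1.0533 × 1.0393 = 1.17835529.
Deflate: 1.41212278 / 1.17835529 = 1.19838456.
Annualized real rate = 1.19838456^(1/4) − 1 = 4.6283% → 4.628%.

4.628%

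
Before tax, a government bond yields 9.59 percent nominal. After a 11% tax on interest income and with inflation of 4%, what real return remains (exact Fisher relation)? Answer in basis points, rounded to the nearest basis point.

436 basis points

After-tax nominal return = 9.59% × (1 − 0.11) = 8.5351%.
1 + r = 1.085351 / 1.04000 = 1.043607
After-tax real rate = 1.043607 − 1 → 436 basis points.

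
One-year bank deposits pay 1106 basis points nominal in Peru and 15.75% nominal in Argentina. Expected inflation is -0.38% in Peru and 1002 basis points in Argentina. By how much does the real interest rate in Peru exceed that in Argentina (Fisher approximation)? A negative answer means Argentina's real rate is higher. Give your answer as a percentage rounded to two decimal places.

5.71%

Peru: 11.06% − (-0.38%) = 11.440%
Argentina: 15.75% − 10.02% = 5.730%
Differential = 5.710% → 5.71%.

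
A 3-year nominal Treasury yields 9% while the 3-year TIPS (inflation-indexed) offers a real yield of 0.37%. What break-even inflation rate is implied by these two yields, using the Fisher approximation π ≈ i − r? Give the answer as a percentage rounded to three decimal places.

8.630%

π ≈ i − r = 9% − 0.37% → 8.630%.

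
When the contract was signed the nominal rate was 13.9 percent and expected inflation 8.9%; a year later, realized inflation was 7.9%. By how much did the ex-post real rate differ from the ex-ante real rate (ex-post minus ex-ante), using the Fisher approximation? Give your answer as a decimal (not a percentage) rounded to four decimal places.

Ex-ante: 13.9% − 8.9% = 5.000%
Ex-post: 13.9% − 7.9% = 6.000%
Difference (ex-post − ex-ante) = 1.0000% → 0.0100.

0.0100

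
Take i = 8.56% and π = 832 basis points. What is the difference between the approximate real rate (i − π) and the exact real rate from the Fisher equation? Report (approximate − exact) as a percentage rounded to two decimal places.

Approximate: r ≈ 8.560% − 8.320% = 0.2400%
Exact: (1 + 0.0856)/(1 + 0.0832) − 1 = 0.2216%
Error = 0.2400% − 0.2216% = 0.0184% → 0.02%.

0.02%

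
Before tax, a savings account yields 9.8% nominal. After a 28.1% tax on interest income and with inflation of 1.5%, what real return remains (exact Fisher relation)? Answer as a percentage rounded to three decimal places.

After-tax nominal return = 9.8% × (1 − 0.281) = 7.0462%.
1 + r = 1.070462 / 1.01500 = 1.054642
After-tax real rate = 1.054642 − 1 → 5.464%.

5.464%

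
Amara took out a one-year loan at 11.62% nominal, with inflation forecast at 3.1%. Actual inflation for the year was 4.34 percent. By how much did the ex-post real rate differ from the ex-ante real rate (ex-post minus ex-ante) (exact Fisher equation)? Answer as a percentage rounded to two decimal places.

Ex-ante: (1 + 0.1162)/(1 + 0.0310) − 1 = 8.2638%
Ex-post: (1 + 0.1162)/(1 + 0.0434) − 1 = 6.9772%
Difference (ex-post − ex-ante) = -1.2866% → -1.29%.

-1.29%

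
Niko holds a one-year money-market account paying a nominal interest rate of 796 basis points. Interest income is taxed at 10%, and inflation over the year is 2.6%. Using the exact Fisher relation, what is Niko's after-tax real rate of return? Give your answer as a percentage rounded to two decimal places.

4.45%

After-tax nominal return = 7.96% × (1 − 0.1) = 7.1640%.
1 + r = 1.07164 / 1.02600 = 1.044483
After-tax real rate = 1.044483 − 1 → 4.45%.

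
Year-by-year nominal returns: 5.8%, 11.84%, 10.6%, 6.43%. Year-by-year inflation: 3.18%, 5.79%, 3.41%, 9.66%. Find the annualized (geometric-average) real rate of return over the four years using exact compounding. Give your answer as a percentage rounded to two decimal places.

Compound the nominal returns: 1.0580 × 1.1184 × 1.1060 × 1.0643 = 1.39284252.
Compound inflation: 1.0318 × 1.0579 × 1.0341 × 1.0966 = 1.23780126.
Deflate: 1.39284252 / 1.23780126 = 1.12525537.
Annualized real rate = 1.12525537^(1/4) − 1 = 2.9942% → 2.99%.

2.99%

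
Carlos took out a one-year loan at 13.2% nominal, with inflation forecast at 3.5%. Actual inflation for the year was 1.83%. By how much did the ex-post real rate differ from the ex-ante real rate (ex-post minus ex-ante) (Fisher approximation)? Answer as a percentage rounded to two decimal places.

Ex-ante: 13.2% − 3.5% = 9.700%
Ex-post: 13.2% − 1.83% = 11.370%
Difference (ex-post − ex-ante) = 1.6700% → 1.67%.

1.67%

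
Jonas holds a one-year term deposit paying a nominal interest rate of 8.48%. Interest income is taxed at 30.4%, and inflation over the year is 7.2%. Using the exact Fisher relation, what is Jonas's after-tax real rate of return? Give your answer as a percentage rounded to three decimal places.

-1.211%

After-tax nominal return = 8.48% × (1 − 0.304) = 5.90208%.
1 + r = 1.0590208 / 1.07200 = 0.987893
After-tax real rate = 0.987893 − 1 → -1.211%.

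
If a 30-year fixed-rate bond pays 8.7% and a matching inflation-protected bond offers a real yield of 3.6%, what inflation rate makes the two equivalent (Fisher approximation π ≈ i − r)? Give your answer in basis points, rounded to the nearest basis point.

π ≈ i − r = 8.7% − 3.6% → 510 basis points.

510 basis points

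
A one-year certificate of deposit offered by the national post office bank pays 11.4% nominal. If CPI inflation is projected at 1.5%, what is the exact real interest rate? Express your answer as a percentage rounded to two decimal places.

1 + r = 1.11400 / 1.01500 = 1.097537
r = 1.097537 − 1 = 9.7537%, i.e. 9.75%.

9.75%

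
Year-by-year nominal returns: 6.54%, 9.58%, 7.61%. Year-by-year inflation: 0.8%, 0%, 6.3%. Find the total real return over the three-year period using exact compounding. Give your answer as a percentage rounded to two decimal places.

17.25%

Compound the nominal returns: 1.0654 × 1.0958 × 1.0761 = 1.256309.
Compound inflation: 1.0080 × 1.0000 × 1.0630 = 1.071504.
Deflate: 1.256309 / 1.071504 = 1.172473.
Total real return = 1.172473 − 1 → 17.25%.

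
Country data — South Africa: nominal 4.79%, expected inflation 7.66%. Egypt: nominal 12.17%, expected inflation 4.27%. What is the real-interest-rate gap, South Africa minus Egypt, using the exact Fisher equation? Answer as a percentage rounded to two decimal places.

-10.24%

South Africa: (1 + 0.0479)/(1 + 0.0766) − 1 = -2.6658%
Egypt: (1 + 0.1217)/(1 + 0.0427) − 1 = 7.5765%
Differential = -2.6658% − 7.5765% = -10.2423% → -10.24%.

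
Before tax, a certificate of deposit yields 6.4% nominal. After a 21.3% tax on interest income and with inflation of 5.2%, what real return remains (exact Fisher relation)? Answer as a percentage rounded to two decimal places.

After-tax nominal return = 6.4% × (1 − 0.213) = 5.0368%.
1 + r = 1.050368 / 1.05200 = 0.998449
After-tax real rate = 0.998449 − 1 → -0.16%.

-0.16%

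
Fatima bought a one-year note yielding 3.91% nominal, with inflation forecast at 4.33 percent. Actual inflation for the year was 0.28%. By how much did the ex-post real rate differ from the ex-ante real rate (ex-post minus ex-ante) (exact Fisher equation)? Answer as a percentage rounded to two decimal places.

4.02%

Ex-ante: (1 + 0.0391)/(1 + 0.0433) − 1 = -0.4026%
Ex-post: (1 + 0.0391)/(1 + 0.0028) − 1 = 3.6199%
Difference (ex-post − ex-ante) = 4.0224% → 4.02%.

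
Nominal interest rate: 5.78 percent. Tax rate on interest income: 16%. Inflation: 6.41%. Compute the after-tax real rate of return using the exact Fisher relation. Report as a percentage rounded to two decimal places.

After-tax nominal return = 5.78% × (1 − 0.16) = 4.8552%.
1 + r = 1.048552 / 1.06410 = 0.985389
After-tax real rate = 0.985389 − 1 → -1.46%.

-1.46%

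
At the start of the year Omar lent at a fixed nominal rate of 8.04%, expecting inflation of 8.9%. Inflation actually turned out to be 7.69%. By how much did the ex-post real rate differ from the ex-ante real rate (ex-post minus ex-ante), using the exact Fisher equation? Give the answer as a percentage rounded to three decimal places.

1.115%

Ex-ante: (1 + 0.0804)/(1 + 0.0890) − 1 = -0.7897%
Ex-post: (1 + 0.0804)/(1 + 0.0769) − 1 = 0.3250%
Difference (ex-post − ex-ante) = 1.1147% → 1.115%.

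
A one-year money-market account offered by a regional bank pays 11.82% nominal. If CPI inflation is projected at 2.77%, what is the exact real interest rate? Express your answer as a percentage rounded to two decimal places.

8.81%

By the Fisher relation, 1 + r = (1 + i)/(1 + π).
1 + r = 1.11820 / 1.02770 = 1.088061
r = 1.088061 − 1 = 8.8061%, i.e. 8.81%.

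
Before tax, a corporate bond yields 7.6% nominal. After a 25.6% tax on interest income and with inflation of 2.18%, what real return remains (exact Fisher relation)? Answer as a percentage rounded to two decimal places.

After-tax nominal return = 7.6% × (1 − 0.256) = 5.6544%.
1 + r = 1.056544 / 1.02180 = 1.034003
After-tax real rate = 1.034003 − 1 → 3.40%.

3.40%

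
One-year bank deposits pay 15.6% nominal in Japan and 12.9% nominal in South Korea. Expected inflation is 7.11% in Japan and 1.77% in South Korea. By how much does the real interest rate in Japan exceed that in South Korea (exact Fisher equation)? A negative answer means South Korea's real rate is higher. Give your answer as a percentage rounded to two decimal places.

Japan: (1 + 0.1560)/(1 + 0.0711) − 1 = 7.9264%
South Korea: (1 + 0.1290)/(1 + 0.0177) − 1 = 10.9364%
Differential = 7.9264% − 10.9364% = -3.0100% → -3.01%.

-3.01%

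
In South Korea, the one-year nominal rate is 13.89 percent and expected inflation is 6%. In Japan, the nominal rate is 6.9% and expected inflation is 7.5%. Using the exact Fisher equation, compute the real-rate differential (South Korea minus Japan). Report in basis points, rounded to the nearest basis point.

800 basis points

South Korea: (1 + 0.1389)/(1 + 0.0600) − 1 = 7.4434%
Japan: (1 + 0.0690)/(1 + 0.0750) − 1 = -0.5581%
Differential = 7.4434% − (-0.5581%) = 8.0015% → 800 basis points.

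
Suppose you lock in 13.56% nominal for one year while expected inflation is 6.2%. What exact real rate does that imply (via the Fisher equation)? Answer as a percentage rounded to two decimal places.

6.93%

1 + r = 1.13560 / 1.06200 = 1.069303
r = 1.069303 − 1 = 6.9303%, i.e. 6.93%.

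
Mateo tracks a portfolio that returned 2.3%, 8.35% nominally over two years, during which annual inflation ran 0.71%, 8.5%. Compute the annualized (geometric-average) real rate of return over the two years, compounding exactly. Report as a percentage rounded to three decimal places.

0.717%

Nominal growth factor = 1.0230 × 1.0835 = 1.10842050
Price-level growth factor = 1.0071 × 1.0850 = 1.09270350
Real growth factor = 1.10842050 / 1.09270350 = 1.01438359
Annualized real rate = 1.01438359^(1/2) − 1 = 0.7166% → 0.717%.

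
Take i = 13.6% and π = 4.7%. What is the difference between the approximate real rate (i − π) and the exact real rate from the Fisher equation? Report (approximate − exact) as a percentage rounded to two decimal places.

0.40%

Approximate: r ≈ 13.600% − 4.700% = 8.9000%
Exact: (1 + 0.1360)/(1 + 0.0470) − 1 = 8.5005%
Error = 8.9000% − 8.5005% = 0.3995% → 0.40%.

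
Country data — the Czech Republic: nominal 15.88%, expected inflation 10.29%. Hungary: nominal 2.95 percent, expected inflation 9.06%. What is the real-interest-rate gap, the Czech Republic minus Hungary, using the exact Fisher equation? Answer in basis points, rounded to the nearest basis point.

1067 basis points

The Czech Republic: (1 + 0.1588)/(1 + 0.1029) − 1 = 5.0685%
Hungary: (1 + 0.0295)/(1 + 0.0906) − 1 = -5.6024%
Differential = 5.0685% − (-5.6024%) = 10.6709% → 1067 basis points.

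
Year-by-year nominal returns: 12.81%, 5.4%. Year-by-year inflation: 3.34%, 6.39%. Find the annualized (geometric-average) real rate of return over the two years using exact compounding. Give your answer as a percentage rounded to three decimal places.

3.994%

Compound the nominal returns: 1.1281 × 1.0540 = 1.18901740.
Compound inflation: 1.0334 × 1.0639 = 1.09943426.
Deflate: 1.18901740 / 1.09943426 = 1.08148112.
Annualized real rate = 1.08148112^(1/2) − 1 = 3.9943% → 3.994%.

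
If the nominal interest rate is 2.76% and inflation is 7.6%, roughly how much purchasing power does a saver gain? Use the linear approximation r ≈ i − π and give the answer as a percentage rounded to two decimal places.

r ≈ i − π = 2.76% − 7.6% = -4.84%.

-4.84%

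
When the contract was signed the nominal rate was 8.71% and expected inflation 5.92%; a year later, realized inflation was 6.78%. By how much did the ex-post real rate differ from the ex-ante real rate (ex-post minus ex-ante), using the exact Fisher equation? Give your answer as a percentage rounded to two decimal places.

Ex-ante: (1 + 0.0871)/(1 + 0.0592) − 1 = 2.6341%
Ex-post: (1 + 0.0871)/(1 + 0.0678) − 1 = 1.8075%
Difference (ex-post − ex-ante) = -0.8266% → -0.83%.

-0.83%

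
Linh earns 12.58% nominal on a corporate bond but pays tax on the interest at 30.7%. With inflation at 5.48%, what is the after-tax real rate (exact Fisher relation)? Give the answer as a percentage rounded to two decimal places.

After-tax nominal return = 12.58% × (1 − 0.307) = 8.71794%.
1 + r = 1.0871794 / 1.05480 = 1.030697
After-tax real rate = 1.030697 − 1 → 3.07%.

3.07%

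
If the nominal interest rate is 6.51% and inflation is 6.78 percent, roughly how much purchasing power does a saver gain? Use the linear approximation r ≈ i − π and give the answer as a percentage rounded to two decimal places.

-0.27%

r ≈ i − π = 6.51% − 6.78% = -0.27%.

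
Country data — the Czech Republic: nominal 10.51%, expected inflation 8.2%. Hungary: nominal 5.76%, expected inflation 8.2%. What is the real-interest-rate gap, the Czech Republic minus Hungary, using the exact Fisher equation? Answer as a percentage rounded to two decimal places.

4.39%

The Czech Republic: (1 + 0.1051)/(1 + 0.0820) − 1 = 2.1349%
Hungary: (1 + 0.0576)/(1 + 0.0820) − 1 = -2.2551%
Differential = 2.1349% − (-2.2551%) = 4.3900% → 4.39%.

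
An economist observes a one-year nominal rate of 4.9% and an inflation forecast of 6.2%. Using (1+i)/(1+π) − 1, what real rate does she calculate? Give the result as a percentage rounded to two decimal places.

By the Fisher relation, 1 + r = (1 + i)/(1 + π).
1 + r = 1.04900 / 1.06200 = 0.987759
r = 0.987759 − 1 = -1.2241%, i.e. -1.22%.

-1.22%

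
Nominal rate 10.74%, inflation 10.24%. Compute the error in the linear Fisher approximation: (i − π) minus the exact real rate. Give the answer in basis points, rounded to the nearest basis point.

5 basis points

Approximate: r ≈ 10.740% − 10.240% = 0.5000%
Exact: (1 + 0.1074)/(1 + 0.1024) − 1 = 0.4536%
Error = 0.5000% − 0.4536% = 0.0464% → 5 basis points.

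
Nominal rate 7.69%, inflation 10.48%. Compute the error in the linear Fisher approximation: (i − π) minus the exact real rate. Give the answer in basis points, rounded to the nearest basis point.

Approximate: r ≈ 7.690% − 10.480% = -2.7900%
Exact: (1 + 0.0769)/(1 + 0.1048) − 1 = -2.5253%
Error = -2.7900% − (-2.5253%) = -0.2647% → -26 basis points.

-26 basis points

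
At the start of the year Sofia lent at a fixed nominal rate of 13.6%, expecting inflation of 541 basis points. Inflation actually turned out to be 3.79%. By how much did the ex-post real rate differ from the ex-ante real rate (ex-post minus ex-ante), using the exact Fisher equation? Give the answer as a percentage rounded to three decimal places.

1.682%

Ex-ante: (1 + 0.1360)/(1 + 0.0541) − 1 = 7.7697%
Ex-post: (1 + 0.1360)/(1 + 0.0379) − 1 = 9.4518%
Difference (ex-post − ex-ante) = 1.6821% → 1.682%.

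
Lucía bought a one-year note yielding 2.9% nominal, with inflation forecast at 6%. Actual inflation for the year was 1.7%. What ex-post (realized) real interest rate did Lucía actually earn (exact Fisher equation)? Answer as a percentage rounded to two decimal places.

Ex-post: (1 + 0.0290)/(1 + 0.0170) − 1 = 1.1799%
So the realized real rate is 1.18%.

1.18%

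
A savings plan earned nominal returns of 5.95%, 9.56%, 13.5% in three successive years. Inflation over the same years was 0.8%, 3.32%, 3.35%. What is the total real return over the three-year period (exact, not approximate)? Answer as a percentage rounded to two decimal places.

22.40%

Compound the nominal returns: 1.0595 × 1.0956 × 1.1350 = 1.317495.
Compound inflation: 1.0080 × 1.0332 × 1.0335 = 1.076355.
Deflate: 1.317495 / 1.076355 = 1.224034.
Total real return = 1.224034 − 1 → 22.40%.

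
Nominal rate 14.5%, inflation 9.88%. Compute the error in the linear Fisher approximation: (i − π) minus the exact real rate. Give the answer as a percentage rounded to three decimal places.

0.415%

Approximate: r ≈ 14.500% − 9.880% = 4.6200%
Exact: (1 + 0.1450)/(1 + 0.0988) − 1 = 4.2046%
Error = 4.6200% − 4.2046% = 0.4154% → 0.415%.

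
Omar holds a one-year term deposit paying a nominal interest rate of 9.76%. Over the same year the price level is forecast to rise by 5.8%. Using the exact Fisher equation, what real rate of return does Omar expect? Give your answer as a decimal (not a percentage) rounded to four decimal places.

0.0374

1 + r = 1.09760 / 1.05800 = 1.037429
r = 1.037429 − 1 = 3.7429%, i.e. 0.0374.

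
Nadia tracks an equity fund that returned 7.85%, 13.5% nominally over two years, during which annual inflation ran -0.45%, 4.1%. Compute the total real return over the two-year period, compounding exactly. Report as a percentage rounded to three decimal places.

Compound the nominal returns: 1.0785 × 1.1350 = 1.224098.
Compound inflation: 0.9955 × 1.0410 = 1.036316.
Deflate: 1.224098 / 1.036316 = 1.181202.
Total real return = 1.181202 − 1 → 18.120%.

18.120%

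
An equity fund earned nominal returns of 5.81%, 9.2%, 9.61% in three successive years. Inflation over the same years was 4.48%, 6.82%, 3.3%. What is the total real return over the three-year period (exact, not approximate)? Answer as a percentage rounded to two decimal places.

9.85%

Nominal growth factor = 1.0581 × 1.0920 × 1.0961 = 1.266483
Price-level growth factor = 1.0448 × 1.0682 × 1.0330 = 1.152885
Real growth factor = 1.266483 / 1.152885 = 1.098534
Total real return = 1.098534 − 1 → 9.85%.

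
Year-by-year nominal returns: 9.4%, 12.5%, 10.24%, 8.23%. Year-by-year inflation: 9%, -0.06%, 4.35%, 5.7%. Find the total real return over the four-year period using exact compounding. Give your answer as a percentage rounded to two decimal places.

22.21%

Nominal growth factor = 1.0940 × 1.1250 × 1.1024 × 1.0823 = 1.468442
Price-level growth factor = 1.0900 × 0.9994 × 1.0435 × 1.0570 = 1.201526
Real growth factor = 1.468442 / 1.201526 = 1.222147
Total real return = 1.222147 − 1 → 22.21%.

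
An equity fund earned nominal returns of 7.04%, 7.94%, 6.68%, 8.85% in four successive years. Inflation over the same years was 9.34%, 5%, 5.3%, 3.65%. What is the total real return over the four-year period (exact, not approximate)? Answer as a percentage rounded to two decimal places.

7.07%

Compound the nominal returns: 1.0704 × 1.0794 × 1.0668 × 1.0885 = 1.341652.
Compound inflation: 1.0934 × 1.0500 × 1.0530 × 1.0365 = 1.253043.
Deflate: 1.341652 / 1.253043 = 1.070715.
Total real return = 1.070715 − 1 → 7.07%.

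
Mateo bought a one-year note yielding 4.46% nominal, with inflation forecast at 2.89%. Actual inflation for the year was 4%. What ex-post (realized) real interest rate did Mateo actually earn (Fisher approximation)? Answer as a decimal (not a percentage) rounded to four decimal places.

0.0046

Ex-post: 4.46% − 4% = 0.460%
So the realized real rate is 0.0046.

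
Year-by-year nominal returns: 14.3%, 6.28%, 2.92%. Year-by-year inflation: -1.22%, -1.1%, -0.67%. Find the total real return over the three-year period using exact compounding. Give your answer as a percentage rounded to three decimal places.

Compound the nominal returns: 1.1430 × 1.0628 × 1.0292 = 1.250252.
Compound inflation: 0.9878 × 0.9890 × 0.9933 = 0.970389.
Deflate: 1.250252 / 0.970389 = 1.288403.
Total real return = 1.288403 − 1 → 28.840%.

28.840%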